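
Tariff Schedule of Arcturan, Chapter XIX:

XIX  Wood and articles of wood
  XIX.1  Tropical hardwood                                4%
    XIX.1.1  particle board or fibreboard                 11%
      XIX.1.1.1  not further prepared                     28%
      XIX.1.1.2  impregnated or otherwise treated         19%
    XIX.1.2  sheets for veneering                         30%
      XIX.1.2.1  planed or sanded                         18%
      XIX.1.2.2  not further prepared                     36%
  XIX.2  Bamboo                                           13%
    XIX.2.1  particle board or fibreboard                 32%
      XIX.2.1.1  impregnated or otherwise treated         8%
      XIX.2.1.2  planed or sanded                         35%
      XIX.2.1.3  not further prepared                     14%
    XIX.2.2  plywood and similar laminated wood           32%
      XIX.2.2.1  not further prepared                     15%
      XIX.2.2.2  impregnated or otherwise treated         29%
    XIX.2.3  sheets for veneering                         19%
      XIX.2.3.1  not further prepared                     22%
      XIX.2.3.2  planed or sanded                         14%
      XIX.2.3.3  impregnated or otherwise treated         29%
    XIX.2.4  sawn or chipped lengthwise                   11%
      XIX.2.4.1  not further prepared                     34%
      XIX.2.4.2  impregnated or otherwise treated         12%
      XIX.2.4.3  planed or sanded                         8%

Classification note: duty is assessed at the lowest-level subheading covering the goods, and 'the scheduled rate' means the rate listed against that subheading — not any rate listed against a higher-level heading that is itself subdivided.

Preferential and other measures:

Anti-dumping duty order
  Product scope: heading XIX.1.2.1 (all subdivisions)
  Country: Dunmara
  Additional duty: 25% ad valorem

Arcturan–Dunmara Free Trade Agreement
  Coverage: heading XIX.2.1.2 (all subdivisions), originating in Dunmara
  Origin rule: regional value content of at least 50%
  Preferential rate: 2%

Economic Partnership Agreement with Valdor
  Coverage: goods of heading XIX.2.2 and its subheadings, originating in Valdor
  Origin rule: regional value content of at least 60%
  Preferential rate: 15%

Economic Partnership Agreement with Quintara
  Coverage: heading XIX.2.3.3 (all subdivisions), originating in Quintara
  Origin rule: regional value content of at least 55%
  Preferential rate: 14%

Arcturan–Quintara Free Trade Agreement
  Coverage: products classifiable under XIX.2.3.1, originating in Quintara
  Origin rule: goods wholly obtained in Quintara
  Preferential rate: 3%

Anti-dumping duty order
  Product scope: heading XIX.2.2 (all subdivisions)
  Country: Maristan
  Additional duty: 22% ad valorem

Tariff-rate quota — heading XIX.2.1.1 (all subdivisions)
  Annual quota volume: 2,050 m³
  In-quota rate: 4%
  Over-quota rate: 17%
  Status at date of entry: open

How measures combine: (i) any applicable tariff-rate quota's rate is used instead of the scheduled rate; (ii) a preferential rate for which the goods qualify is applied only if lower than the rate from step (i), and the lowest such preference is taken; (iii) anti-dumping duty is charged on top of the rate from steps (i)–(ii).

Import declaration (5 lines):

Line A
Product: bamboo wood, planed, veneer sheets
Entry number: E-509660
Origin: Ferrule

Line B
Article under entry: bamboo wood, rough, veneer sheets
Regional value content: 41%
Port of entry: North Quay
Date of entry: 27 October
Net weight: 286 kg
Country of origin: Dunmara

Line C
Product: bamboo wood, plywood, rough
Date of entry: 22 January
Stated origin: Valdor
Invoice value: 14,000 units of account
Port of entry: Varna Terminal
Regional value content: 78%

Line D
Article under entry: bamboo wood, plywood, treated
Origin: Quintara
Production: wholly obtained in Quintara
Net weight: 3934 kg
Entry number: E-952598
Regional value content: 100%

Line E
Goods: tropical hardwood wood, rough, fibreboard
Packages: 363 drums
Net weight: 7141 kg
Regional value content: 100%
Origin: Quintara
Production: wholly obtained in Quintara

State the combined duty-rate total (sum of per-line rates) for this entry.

108%

Line A: bamboo → XIX.2; veneer sheets → XIX.2.3; planed → XIX.2.3.2. Scheduled 14%. No special measure applies. → 14%.
Line B: bamboo → XIX.2; veneer sheets → XIX.2.3; rough → XIX.2.3.1. Scheduled 22%. Dunmara agreement on XIX.2.1.2: XIX.2.3.1 not covered. → 22%.
Line C: bamboo → XIX.2; plywood → XIX.2.2; rough → XIX.2.2.1. Scheduled 15%. Valdor agreement on XIX.2.2: RVC ≥ 60% → 15% available; preference 15% not lower than 15% → no reduction. → 15%.
Line D: bamboo → XIX.2; plywood → XIX.2.2; treated → XIX.2.2.2. Scheduled 29%. Quintara agreement on XIX.2.3.3: XIX.2.2.2 not covered; Quintara agreement on XIX.2.3.1: XIX.2.2.2 not covered. → 29%.
Line E: tropical hardwood → XIX.1; fibreboard → XIX.1.1; rough → XIX.1.1.1. Scheduled 28%. Quintara agreement on XIX.2.3.3: XIX.1.1.1 not covered; Quintara agreement on XIX.2.3.1: XIX.1.1.1 not covered. → 28%.
Sum: 14% + 22% + 15% + 29% + 28% = 108%.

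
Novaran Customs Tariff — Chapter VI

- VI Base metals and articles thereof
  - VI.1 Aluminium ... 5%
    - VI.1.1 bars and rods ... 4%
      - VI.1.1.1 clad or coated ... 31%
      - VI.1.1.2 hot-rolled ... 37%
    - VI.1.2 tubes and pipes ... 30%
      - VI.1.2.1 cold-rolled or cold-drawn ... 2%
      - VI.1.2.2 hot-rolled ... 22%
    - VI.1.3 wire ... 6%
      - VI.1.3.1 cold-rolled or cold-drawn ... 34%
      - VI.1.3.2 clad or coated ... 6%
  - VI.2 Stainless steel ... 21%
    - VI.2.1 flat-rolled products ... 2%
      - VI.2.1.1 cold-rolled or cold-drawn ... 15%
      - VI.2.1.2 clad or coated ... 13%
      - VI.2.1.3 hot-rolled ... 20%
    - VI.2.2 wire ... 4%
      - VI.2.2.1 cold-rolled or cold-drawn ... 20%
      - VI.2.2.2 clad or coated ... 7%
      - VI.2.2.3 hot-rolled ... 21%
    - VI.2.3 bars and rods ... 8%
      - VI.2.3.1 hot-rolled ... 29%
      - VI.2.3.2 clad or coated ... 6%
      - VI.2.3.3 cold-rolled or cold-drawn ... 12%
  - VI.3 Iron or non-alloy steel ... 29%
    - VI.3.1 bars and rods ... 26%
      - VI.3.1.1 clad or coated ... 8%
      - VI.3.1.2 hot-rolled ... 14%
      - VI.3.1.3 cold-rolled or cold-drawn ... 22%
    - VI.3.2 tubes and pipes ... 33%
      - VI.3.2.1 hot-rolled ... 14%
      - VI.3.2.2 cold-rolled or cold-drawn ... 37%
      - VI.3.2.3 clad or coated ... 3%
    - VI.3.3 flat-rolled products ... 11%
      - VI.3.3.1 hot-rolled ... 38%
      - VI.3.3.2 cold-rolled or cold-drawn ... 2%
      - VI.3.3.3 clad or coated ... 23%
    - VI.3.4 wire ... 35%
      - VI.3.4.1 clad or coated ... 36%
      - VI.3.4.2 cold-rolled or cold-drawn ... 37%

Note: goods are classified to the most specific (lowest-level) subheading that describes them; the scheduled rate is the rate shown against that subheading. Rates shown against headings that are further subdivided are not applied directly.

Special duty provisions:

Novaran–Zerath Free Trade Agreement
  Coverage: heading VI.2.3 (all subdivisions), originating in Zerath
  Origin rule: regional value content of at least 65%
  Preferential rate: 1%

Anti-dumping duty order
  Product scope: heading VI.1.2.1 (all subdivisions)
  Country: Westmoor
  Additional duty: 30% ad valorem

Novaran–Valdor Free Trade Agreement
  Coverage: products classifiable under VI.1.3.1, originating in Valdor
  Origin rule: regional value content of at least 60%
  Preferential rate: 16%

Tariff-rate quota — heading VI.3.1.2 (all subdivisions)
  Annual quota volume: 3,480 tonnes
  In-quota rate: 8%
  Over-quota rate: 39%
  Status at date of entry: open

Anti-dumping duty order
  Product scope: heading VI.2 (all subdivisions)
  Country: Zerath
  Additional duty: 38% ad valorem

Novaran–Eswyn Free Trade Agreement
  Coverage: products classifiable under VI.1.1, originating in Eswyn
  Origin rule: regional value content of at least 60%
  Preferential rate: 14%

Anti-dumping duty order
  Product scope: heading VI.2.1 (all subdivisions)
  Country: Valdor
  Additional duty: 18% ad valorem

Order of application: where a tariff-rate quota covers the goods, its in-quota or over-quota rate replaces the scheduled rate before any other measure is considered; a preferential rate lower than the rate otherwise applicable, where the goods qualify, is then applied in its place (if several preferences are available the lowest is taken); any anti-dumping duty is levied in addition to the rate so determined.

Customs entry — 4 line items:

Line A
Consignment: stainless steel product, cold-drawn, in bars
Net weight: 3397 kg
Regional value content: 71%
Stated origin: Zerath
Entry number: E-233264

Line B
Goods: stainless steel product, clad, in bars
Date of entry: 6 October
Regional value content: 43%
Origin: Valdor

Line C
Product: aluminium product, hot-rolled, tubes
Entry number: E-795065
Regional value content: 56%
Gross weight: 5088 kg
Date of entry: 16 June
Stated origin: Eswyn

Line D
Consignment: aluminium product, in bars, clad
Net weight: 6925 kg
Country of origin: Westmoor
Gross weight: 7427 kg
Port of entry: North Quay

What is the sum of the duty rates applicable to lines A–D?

98%

Line A: stainless steel → VI.2; in bars → VI.2.3; cold-drawn → VI.2.3.3. Scheduled 12%. Zerath agreement on VI.2.3: RVC ≥ 65% → 1% available; preferential 1%; anti-dumping (Zerath, VI.2): +38%; total 1% + 38% = 39%. → 39%.
Line B: stainless steel → VI.2; in bars → VI.2.3; clad → VI.2.3.2. Scheduled 6%. Valdor agreement on VI.1.3.1: VI.2.3.2 not covered. → 6%.
Line C: aluminium → VI.1; tubes → VI.1.2; hot-rolled → VI.1.2.2. Scheduled 22%. Eswyn agreement on VI.1.1: VI.1.2.2 not covered. → 22%.
Line D: aluminium → VI.1; in bars → VI.1.1; clad → VI.1.1.1. Scheduled 31%. No special measure applies. → 31%.
Sum: 39% + 6% + 22% + 31% = 98%.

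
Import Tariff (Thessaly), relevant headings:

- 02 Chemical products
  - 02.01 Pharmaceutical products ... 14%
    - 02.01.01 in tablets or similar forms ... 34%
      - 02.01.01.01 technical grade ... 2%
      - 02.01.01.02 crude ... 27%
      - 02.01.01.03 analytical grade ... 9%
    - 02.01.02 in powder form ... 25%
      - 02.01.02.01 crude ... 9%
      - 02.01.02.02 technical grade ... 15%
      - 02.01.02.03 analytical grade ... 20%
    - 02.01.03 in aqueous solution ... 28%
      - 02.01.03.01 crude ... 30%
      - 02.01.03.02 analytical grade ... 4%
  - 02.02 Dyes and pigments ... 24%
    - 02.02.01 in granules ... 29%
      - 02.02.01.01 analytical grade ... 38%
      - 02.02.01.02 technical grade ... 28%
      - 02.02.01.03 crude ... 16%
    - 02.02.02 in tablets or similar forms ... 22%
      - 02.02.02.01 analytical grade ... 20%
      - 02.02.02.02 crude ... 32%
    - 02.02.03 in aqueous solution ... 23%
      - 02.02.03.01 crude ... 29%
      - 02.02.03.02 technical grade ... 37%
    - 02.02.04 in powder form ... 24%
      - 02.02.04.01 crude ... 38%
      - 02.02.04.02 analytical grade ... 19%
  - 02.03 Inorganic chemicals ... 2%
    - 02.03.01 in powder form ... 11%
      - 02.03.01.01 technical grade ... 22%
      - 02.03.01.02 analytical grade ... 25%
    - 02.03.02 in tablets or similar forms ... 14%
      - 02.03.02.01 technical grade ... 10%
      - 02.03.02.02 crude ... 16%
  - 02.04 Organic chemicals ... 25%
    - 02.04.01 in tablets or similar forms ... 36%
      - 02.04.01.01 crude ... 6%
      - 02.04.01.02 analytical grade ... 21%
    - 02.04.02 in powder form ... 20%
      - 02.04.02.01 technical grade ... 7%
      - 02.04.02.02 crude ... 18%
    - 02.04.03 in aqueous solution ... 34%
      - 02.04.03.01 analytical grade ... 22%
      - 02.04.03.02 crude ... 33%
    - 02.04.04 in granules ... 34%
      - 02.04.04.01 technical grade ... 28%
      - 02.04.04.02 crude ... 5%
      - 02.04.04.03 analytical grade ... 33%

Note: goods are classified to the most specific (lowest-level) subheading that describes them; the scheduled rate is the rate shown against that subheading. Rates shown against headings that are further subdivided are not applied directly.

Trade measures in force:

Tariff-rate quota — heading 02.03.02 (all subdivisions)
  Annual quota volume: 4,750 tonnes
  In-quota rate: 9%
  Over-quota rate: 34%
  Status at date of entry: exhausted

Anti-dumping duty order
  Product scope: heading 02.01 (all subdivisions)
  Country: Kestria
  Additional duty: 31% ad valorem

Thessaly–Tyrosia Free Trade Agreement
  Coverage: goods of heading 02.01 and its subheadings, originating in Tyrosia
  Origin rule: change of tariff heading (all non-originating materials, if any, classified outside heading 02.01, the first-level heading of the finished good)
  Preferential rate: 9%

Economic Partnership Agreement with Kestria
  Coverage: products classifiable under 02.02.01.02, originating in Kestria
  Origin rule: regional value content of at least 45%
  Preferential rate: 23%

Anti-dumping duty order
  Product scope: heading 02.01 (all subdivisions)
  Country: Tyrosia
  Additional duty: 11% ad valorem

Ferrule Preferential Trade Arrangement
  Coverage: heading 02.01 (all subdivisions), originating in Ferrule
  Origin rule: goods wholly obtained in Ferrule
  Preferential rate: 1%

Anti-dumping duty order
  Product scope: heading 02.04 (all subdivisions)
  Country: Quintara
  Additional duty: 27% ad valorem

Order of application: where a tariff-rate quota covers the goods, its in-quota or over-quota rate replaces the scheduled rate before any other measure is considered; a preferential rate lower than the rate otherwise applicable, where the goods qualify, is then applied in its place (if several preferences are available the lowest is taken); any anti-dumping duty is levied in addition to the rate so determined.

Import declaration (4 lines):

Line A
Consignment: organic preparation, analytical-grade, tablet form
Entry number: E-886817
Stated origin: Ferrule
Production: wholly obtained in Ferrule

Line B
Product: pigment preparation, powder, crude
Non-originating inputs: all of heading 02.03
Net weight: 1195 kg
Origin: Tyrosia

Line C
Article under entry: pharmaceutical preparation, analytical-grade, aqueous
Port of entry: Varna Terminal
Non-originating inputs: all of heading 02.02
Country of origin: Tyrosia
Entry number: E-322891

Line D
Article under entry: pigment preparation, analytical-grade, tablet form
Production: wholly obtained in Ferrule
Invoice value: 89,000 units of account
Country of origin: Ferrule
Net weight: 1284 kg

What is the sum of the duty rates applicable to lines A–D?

94%

Line A: organic → 02.04; tablet form → 02.04.01; analytical-grade → 02.04.01.02. Scheduled 21%. Ferrule agreement on 02.01: 02.04.01.02 not covered. → 21%.
Line B: pigment → 02.02; powder → 02.02.04; crude → 02.02.04.01. Scheduled 38%. Tyrosia agreement on 02.01: 02.02.04.01 not covered. → 38%.
Line C: pharmaceutical → 02.01; aqueous → 02.01.03; analytical-grade → 02.01.03.02. Scheduled 4%. Tyrosia agreement on 02.01: CTH met → 9% available; preference 9% not lower than 4% → no reduction; anti-dumping (Tyrosia, 02.01): +11%; total 4% + 11% = 15%. → 15%.
Line D: pigment → 02.02; tablet form → 02.02.02; analytical-grade → 02.02.02.01. Scheduled 20%. Ferrule agreement on 02.01: 02.02.02.01 not covered. → 20%.
Sum: 21% + 38% + 15% + 20% = 94%.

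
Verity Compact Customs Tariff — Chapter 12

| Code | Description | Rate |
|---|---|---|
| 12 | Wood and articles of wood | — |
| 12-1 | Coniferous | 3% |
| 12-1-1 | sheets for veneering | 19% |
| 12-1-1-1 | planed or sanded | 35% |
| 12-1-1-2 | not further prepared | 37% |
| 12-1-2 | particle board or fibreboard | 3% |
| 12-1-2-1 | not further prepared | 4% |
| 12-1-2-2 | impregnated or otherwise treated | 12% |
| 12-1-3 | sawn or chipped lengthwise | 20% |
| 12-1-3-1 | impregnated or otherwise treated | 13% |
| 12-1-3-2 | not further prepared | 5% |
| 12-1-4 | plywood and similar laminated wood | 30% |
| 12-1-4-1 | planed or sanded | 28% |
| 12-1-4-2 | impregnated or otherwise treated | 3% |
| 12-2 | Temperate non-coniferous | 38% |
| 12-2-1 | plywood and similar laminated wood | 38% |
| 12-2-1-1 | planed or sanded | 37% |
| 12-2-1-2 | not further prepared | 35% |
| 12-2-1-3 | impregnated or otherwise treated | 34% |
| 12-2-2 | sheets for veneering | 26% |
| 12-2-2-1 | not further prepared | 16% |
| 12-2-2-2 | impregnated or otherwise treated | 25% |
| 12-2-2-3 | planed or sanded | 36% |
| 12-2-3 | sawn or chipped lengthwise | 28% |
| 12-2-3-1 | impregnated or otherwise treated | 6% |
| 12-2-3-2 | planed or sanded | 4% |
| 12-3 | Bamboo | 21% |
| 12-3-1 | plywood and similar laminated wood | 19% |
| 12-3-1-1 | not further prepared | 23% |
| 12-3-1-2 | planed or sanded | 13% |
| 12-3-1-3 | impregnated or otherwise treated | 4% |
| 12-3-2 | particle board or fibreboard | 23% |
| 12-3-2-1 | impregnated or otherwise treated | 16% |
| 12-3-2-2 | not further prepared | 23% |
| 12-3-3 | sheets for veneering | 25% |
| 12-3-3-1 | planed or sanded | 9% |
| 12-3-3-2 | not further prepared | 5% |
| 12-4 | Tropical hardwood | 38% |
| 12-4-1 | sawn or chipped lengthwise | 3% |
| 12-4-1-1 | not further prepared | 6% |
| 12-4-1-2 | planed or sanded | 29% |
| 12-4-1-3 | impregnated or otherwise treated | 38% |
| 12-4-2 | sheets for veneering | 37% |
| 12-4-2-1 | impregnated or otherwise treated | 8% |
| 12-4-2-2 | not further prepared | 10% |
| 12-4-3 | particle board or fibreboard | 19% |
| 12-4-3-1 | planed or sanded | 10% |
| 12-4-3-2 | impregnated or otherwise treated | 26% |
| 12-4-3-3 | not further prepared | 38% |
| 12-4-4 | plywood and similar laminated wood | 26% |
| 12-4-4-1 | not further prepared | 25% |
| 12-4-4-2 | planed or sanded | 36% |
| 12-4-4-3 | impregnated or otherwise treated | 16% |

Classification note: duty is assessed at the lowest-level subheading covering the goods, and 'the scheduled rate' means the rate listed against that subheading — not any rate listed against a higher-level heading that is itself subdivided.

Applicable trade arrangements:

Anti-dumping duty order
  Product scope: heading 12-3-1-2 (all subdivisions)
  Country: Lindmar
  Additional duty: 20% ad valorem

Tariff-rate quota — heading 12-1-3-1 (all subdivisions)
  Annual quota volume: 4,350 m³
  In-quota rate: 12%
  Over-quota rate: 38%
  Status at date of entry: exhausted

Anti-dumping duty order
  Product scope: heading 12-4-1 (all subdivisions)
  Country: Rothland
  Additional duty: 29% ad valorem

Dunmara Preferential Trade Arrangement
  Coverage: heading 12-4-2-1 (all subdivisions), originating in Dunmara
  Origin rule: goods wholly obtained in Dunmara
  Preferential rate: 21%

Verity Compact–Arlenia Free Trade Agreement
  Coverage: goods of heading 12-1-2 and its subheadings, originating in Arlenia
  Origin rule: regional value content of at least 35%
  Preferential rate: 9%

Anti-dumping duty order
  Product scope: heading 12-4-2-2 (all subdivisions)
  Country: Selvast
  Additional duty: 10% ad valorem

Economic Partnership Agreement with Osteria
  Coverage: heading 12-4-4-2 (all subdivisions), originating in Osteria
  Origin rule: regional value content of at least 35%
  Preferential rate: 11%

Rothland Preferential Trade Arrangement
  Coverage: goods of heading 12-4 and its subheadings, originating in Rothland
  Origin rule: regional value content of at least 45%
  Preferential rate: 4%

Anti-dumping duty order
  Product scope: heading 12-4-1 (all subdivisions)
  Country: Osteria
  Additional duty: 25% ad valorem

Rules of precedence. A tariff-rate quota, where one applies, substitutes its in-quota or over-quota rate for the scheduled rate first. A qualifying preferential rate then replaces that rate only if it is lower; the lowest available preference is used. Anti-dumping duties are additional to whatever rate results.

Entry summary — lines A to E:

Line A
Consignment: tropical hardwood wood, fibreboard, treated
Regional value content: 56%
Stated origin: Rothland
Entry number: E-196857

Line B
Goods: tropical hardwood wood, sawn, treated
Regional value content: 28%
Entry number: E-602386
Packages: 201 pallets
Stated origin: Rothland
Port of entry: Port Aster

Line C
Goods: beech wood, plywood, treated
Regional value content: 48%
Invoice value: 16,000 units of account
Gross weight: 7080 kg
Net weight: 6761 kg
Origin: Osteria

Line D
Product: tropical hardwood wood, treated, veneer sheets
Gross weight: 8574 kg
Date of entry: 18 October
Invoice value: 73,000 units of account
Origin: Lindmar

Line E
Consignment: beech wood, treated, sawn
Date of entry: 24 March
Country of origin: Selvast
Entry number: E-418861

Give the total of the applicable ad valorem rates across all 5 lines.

119%

Line A: tropical hardwood → 12-4; fibreboard → 12-4-3; treated → 12-4-3-2. Scheduled 26%. Rothland agreement on 12-4: RVC ≥ 45% → 4% available; preferential 4%. → 4%.
Line B: tropical hardwood → 12-4; sawn → 12-4-1; treated → 12-4-1-3. Scheduled 38%. Rothland agreement on 12-4: RVC < 45%; anti-dumping (Rothland, 12-4-1): +29%; total 38% + 29% = 67%. → 67%.
Line C: beech → 12-2; plywood → 12-2-1; treated → 12-2-1-3. Scheduled 34%. Osteria agreement on 12-4-4-2: 12-2-1-3 not covered. → 34%.
Line D: tropical hardwood → 12-4; veneer sheets → 12-4-2; treated → 12-4-2-1. Scheduled 8%. No special measure applies. → 8%.
Line E: beech → 12-2; sawn → 12-2-3; treated → 12-2-3-1. Scheduled 6%. No special measure applies. → 6%.
Sum: 4% + 67% + 34% + 8% + 6% = 119%.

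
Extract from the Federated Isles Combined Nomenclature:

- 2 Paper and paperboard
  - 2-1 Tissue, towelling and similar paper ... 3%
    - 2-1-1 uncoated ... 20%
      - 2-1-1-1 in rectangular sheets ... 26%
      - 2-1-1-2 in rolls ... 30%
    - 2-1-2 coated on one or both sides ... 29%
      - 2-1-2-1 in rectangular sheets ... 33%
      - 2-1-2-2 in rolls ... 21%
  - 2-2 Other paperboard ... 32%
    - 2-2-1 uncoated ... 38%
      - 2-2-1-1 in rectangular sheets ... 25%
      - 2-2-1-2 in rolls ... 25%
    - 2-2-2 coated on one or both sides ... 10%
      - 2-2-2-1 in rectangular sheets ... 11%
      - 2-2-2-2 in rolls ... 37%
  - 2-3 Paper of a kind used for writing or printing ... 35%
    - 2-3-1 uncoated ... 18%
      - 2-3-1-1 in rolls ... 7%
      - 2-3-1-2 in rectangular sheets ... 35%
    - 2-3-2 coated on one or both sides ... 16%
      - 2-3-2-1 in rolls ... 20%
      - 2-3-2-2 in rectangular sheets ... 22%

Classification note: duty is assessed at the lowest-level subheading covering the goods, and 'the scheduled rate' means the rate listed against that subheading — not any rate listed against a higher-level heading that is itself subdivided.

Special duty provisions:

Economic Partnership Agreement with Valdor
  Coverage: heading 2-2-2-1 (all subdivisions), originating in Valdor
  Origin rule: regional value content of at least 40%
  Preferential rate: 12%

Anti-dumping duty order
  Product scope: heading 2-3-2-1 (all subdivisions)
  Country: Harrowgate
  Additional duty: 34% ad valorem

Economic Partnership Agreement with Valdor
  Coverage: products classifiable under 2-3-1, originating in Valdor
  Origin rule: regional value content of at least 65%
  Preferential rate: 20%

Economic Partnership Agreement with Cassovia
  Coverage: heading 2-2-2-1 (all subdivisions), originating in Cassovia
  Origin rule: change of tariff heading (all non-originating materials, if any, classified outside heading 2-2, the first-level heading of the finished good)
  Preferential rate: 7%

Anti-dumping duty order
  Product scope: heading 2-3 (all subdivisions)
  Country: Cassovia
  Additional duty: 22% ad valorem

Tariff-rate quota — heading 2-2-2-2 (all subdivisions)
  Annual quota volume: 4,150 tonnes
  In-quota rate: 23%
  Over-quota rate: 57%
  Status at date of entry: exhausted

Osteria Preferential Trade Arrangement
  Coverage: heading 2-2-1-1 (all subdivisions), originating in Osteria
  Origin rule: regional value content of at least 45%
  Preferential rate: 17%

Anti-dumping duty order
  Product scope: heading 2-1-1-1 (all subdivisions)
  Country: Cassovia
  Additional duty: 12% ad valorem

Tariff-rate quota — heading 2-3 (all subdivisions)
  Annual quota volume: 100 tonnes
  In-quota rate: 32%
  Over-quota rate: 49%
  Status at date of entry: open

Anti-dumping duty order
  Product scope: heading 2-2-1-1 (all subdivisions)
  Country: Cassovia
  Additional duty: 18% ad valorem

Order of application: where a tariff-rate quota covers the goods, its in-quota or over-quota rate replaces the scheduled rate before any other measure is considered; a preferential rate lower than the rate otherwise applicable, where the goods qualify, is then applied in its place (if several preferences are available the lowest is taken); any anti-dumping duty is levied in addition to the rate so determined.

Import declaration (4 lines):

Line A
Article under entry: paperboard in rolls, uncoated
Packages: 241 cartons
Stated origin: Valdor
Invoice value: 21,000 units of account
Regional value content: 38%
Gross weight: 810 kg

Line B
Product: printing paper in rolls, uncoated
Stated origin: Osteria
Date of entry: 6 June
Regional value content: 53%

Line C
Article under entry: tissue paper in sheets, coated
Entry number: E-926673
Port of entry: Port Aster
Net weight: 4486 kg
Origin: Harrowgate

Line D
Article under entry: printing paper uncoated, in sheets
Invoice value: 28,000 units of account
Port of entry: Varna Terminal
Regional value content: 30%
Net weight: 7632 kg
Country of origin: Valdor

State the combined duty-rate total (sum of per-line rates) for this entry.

Line A: paperboard → 2-2; uncoated → 2-2-1; in rolls → 2-2-1-2. Scheduled 25%. Valdor agreement on 2-2-2-1: 2-2-1-2 not covered; Valdor agreement on 2-3-1: 2-2-1-2 not covered. → 25%.
Line B: printing paper → 2-3; uncoated → 2-3-1; in rolls → 2-3-1-1. Scheduled 7%. quota on 2-3 open → in-quota 32%; Osteria agreement on 2-2-1-1: 2-3-1-1 not covered. → 32%.
Line C: tissue paper → 2-1; coated → 2-1-2; in sheets → 2-1-2-1. Scheduled 33%. No special measure applies. → 33%.
Line D: printing paper → 2-3; uncoated → 2-3-1; in sheets → 2-3-1-2. Scheduled 35%. quota on 2-3 open → in-quota 32%; Valdor agreement on 2-2-2-1: 2-3-1-2 not covered; Valdor agreement on 2-3-1: RVC < 65%. → 32%.
Sum: 25% + 32% + 33% + 32% = 122%.

122%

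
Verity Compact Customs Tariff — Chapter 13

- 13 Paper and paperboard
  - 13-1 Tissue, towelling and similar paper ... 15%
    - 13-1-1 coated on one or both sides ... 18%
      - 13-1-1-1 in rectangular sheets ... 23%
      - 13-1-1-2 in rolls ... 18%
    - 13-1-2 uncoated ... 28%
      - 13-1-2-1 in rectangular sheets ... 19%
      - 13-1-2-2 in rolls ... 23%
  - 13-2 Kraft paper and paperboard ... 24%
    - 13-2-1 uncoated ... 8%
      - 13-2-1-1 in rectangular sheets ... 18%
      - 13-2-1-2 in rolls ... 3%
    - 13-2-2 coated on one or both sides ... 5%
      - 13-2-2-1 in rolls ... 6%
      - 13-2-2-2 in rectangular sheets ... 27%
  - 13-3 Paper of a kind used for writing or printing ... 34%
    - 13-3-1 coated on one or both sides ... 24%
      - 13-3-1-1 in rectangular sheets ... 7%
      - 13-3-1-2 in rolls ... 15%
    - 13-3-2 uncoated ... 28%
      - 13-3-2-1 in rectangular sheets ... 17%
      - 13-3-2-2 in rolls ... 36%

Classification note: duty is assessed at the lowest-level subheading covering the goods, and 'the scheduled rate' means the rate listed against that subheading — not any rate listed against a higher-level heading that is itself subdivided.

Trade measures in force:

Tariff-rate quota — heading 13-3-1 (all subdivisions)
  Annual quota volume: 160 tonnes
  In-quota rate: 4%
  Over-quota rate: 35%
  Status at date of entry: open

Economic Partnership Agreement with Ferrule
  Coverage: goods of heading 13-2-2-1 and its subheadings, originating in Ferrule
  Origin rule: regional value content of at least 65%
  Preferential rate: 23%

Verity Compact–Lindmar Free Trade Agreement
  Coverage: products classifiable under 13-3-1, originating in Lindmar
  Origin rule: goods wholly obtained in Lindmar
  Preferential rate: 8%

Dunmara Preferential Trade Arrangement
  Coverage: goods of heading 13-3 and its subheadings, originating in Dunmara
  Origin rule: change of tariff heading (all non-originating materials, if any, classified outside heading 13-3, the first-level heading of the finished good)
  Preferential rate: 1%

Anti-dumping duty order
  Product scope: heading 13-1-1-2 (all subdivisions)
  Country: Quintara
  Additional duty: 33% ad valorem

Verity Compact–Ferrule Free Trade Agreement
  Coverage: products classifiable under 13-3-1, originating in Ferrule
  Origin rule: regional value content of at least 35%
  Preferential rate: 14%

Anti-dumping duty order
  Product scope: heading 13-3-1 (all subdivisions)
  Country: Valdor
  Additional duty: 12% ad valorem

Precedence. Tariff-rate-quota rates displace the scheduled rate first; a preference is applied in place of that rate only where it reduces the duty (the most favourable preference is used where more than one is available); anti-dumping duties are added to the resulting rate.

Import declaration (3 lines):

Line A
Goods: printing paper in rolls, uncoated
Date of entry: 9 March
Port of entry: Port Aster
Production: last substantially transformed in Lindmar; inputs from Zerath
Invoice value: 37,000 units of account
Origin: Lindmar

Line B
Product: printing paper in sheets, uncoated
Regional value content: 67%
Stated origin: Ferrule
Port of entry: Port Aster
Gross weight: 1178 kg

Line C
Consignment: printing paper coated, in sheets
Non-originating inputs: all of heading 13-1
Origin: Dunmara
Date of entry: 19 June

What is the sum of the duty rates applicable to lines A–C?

Line A: printing paper → 13-3; uncoated → 13-3-2; in rolls → 13-3-2-2. Scheduled 36%. Lindmar agreement on 13-3-1: 13-3-2-2 not covered. → 36%.
Line B: printing paper → 13-3; uncoated → 13-3-2; in sheets → 13-3-2-1. Scheduled 17%. Ferrule agreement on 13-2-2-1: 13-3-2-1 not covered; Ferrule agreement on 13-3-1: 13-3-2-1 not covered. → 17%.
Line C: printing paper → 13-3; coated → 13-3-1; in sheets → 13-3-1-1. Scheduled 7%. quota on 13-3-1 open → in-quota 4%; Dunmara agreement on 13-3: CTH met → 1% available; preferential 1%. → 1%.
Sum: 36% + 17% + 1% = 54%.

54%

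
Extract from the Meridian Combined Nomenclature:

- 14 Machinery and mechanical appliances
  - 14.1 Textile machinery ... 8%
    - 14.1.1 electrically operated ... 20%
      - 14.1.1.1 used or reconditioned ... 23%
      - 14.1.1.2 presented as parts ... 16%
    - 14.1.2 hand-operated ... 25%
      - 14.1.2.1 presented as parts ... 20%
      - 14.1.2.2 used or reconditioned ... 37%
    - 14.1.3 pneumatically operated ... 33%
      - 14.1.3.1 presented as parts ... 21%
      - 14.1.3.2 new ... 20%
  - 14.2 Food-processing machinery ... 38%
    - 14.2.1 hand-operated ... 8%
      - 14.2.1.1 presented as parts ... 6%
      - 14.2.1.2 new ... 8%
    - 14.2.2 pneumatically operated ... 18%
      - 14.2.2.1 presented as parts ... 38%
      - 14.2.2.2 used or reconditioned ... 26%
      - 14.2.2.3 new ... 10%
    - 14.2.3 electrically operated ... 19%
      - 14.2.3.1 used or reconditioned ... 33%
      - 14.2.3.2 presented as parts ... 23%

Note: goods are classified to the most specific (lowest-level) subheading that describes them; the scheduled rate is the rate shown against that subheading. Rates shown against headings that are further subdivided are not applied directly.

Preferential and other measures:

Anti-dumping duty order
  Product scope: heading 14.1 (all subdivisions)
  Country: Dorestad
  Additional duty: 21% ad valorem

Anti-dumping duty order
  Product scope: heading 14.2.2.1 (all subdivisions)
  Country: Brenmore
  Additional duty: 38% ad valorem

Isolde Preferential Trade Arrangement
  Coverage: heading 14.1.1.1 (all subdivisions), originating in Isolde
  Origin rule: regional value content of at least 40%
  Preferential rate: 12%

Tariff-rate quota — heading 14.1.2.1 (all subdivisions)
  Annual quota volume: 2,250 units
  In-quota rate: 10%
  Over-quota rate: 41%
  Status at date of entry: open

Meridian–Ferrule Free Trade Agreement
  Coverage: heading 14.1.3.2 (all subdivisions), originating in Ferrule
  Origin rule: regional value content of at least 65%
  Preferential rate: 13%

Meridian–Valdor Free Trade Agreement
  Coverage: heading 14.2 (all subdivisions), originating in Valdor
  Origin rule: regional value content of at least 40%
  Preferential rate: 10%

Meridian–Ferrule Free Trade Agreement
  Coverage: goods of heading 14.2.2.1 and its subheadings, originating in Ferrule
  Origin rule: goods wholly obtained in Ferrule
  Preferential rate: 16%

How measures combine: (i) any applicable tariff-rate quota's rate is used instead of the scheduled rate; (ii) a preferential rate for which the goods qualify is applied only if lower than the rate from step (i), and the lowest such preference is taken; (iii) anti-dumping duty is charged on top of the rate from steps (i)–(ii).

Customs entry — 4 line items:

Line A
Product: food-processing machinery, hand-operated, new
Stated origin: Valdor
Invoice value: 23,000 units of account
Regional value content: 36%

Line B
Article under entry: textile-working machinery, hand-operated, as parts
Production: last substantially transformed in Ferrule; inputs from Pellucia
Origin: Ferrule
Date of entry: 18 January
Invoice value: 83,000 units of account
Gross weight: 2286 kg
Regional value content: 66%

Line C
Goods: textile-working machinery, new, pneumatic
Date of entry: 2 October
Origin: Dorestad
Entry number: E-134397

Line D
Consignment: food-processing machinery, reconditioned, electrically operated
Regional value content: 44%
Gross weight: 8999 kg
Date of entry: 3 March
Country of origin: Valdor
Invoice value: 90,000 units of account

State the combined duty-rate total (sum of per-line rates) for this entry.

Line A: food-processing → 14.2; hand-operated → 14.2.1; new → 14.2.1.2. Scheduled 8%. Valdor agreement on 14.2: RVC < 40%. → 8%.
Line B: textile-working → 14.1; hand-operated → 14.1.2; as parts → 14.1.2.1. Scheduled 20%. quota on 14.1.2.1 open → in-quota 10%; Ferrule agreement on 14.1.3.2: 14.1.2.1 not covered; Ferrule agreement on 14.2.2.1: 14.1.2.1 not covered. → 10%.
Line C: textile-working → 14.1; pneumatic → 14.1.3; new → 14.1.3.2. Scheduled 20%. anti-dumping (Dorestad, 14.1): +21%; total 20% + 21% = 41%. → 41%.
Line D: food-processing → 14.2; electrically operated → 14.2.3; reconditioned → 14.2.3.1. Scheduled 33%. Valdor agreement on 14.2: RVC ≥ 40% → 10% available; preferential 10%. → 10%.
Sum: 8% + 10% + 41% + 10% = 69%.

69%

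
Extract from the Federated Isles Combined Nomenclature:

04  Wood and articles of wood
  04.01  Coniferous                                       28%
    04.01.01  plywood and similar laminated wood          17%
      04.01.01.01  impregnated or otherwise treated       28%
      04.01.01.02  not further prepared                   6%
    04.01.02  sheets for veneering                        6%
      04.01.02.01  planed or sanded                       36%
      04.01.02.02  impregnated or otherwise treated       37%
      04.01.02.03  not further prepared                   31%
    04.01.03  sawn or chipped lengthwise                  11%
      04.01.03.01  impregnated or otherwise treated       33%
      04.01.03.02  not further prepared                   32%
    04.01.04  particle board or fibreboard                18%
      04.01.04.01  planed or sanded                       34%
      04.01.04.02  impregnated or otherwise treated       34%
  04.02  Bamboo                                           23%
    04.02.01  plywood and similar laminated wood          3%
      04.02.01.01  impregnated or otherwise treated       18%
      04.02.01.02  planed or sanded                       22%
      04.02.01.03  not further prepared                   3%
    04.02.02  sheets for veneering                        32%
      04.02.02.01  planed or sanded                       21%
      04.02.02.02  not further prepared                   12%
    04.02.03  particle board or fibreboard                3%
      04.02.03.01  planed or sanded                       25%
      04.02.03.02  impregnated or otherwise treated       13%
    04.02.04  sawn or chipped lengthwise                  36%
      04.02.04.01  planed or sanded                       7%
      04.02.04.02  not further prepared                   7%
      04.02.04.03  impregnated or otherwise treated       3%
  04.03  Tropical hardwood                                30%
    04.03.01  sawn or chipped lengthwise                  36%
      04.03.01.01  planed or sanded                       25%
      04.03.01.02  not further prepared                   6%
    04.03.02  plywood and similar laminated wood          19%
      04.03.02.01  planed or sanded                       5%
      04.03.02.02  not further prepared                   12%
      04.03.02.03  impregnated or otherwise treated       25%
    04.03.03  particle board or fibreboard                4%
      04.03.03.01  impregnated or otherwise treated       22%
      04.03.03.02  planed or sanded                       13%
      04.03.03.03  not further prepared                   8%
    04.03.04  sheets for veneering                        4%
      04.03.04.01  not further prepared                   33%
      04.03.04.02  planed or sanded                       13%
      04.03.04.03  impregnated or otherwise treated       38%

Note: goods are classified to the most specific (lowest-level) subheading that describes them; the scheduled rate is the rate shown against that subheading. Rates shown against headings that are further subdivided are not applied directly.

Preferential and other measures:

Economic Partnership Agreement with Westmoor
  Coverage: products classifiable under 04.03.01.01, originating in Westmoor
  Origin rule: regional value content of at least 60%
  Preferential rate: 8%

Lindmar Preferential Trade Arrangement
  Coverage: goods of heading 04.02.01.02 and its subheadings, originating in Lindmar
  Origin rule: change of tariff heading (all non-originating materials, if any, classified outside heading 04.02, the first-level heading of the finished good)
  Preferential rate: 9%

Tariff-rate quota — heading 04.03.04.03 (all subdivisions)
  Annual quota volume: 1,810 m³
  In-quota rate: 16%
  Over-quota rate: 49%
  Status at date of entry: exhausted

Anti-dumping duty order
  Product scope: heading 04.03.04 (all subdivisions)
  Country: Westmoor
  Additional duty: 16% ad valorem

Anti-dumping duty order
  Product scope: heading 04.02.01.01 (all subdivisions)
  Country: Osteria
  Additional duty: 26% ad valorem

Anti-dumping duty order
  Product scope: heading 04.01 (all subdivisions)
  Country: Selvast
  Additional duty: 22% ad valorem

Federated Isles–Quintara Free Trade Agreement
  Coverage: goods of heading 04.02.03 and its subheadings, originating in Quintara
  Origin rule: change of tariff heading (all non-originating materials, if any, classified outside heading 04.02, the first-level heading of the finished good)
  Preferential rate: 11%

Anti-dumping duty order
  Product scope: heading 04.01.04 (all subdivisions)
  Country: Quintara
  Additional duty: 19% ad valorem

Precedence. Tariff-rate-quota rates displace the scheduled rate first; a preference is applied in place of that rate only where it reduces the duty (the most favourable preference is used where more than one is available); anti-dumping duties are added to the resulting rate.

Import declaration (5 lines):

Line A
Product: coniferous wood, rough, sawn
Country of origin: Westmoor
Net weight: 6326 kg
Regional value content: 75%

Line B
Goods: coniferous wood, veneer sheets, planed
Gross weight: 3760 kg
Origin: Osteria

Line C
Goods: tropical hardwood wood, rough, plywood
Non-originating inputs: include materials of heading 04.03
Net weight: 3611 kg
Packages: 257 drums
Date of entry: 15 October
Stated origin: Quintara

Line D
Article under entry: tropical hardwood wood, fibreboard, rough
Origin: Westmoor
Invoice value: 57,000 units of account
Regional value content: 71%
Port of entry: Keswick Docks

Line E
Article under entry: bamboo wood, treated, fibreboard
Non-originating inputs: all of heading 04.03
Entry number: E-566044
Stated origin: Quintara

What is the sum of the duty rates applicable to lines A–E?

99%

Line A: coniferous → 04.01; sawn → 04.01.03; rough → 04.01.03.02. Scheduled 32%. Westmoor agreement on 04.03.01.01: 04.01.03.02 not covered. → 32%.
Line B: coniferous → 04.01; veneer sheets → 04.01.02; planed → 04.01.02.01. Scheduled 36%. No special measure applies. → 36%.
Line C: tropical hardwood → 04.03; plywood → 04.03.02; rough → 04.03.02.02. Scheduled 12%. Quintara agreement on 04.02.03: 04.03.02.02 not covered. → 12%.
Line D: tropical hardwood → 04.03; fibreboard → 04.03.03; rough → 04.03.03.03. Scheduled 8%. Westmoor agreement on 04.03.01.01: 04.03.03.03 not covered. → 8%.
Line E: bamboo → 04.02; fibreboard → 04.02.03; treated → 04.02.03.02. Scheduled 13%. Quintara agreement on 04.02.03: CTH met → 11% available; preferential 11%. → 11%.
Sum: 32% + 36% + 12% + 8% + 11% = 99%.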